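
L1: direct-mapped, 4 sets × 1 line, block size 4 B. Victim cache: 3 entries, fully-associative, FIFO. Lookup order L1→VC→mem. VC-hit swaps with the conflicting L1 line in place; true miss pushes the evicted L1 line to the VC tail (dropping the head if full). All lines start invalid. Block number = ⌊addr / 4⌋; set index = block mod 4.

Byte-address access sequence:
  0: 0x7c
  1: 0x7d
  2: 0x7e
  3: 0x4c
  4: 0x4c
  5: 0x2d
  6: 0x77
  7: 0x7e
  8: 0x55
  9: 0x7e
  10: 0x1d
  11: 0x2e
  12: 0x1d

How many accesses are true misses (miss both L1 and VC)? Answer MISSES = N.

#0 0x7c→b31/s3 MISS; vc=[]
#1 0x7d→b31/s3 L1-HIT; vc=[]
#2 0x7e→b31/s3 L1-HIT; vc=[]
#3 0x4c→b19/s3 MISS; vc=[31]
#4 0x4c→b19/s3 L1-HIT; vc=[31]
#5 0x2d→b11/s3 MISS; vc=[31,19]
#6 0x77→b29/s1 MISS; vc=[31,19]
#7 0x7e→b31/s3 VC-HIT; vc=[11,19]
#8 0x55→b21/s1 MISS; vc=[11,19,29]
#9 0x7e→b31/s3 L1-HIT; vc=[11,19,29]
#10 0x1d→b7/s3 MISS; vc=[19,29,31]
#11 0x2e→b11/s3 MISS; vc=[29,31,7]
#12 0x1d→b7/s3 VC-HIT; vc=[29,31,11]

MISSES = 7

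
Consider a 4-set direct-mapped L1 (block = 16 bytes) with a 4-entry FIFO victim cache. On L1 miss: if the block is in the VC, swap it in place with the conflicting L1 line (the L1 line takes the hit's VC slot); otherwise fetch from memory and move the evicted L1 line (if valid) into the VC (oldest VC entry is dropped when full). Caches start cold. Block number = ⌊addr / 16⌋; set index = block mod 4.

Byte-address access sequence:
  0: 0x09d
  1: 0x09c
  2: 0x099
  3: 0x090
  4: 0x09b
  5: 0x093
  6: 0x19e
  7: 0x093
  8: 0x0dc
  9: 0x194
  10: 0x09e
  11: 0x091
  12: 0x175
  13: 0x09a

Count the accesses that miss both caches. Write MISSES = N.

MISSES = 4

#0 0x9d→b9/s1 MISS; vc=[]
#1 0x9c→b9/s1 L1-HIT; vc=[]
#2 0x99→b9/s1 L1-HIT; vc=[]
#3 0x90→b9/s1 L1-HIT; vc=[]
#4 0x9b→b9/s1 L1-HIT; vc=[]
#5 0x93→b9/s1 L1-HIT; vc=[]
#6 0x19e→b25/s1 MISS; vc=[9]
#7 0x93→b9/s1 VC-HIT; vc=[25]
#8 0xdc→b13/s1 MISS; vc=[25,9]
#9 0x194→b25/s1 VC-HIT; vc=[13,9]
#10 0x9e→b9/s1 VC-HIT; vc=[13,25]
#11 0x91→b9/s1 L1-HIT; vc=[13,25]
#12 0x175→b23/s3 MISS; vc=[13,25]
#13 0x9a→b9/s1 L1-HIT; vc=[13,25]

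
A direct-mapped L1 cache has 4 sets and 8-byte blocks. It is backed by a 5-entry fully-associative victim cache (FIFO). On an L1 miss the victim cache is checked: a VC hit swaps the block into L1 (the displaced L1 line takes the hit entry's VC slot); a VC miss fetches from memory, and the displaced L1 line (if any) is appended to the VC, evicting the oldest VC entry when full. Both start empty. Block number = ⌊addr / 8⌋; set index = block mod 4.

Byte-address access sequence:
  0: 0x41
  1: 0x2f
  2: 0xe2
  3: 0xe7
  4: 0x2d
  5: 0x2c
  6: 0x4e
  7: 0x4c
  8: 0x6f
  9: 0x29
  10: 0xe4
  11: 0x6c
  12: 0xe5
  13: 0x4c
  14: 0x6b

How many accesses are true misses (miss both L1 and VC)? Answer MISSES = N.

  [0] addr=0x41 blk=8 s=0: MISS | VC []
  [1] addr=0x2f blk=5 s=1: MISS | VC []
  [2] addr=0xe2 blk=28 s=0: MISS | VC [8]
  [3] addr=0xe7 blk=28 s=0: L1-HIT | VC [8]
  [4] addr=0x2d blk=5 s=1: L1-HIT | VC [8]
  [5] addr=0x2c blk=5 s=1: L1-HIT | VC [8]
  [6] addr=0x4e blk=9 s=1: MISS | VC [8, 5]
  [7] addr=0x4c blk=9 s=1: L1-HIT | VC [8, 5]
  [8] addr=0x6f blk=13 s=1: MISS | VC [8, 5, 9]
  [9] addr=0x29 blk=5 s=1: VC-HIT | VC [8, 13, 9]
  [10] addr=0xe4 blk=28 s=0: L1-HIT | VC [8, 13, 9]
  [11] addr=0x6c blk=13 s=1: VC-HIT | VC [8, 5, 9]
  [12] addr=0xe5 blk=28 s=0: L1-HIT | VC [8, 5, 9]
  [13] addr=0x4c blk=9 s=1: VC-HIT | VC [8, 5, 13]
  [14] addr=0x6b blk=13 s=1: VC-HIT | VC [8, 5, 9]

MISSES = 5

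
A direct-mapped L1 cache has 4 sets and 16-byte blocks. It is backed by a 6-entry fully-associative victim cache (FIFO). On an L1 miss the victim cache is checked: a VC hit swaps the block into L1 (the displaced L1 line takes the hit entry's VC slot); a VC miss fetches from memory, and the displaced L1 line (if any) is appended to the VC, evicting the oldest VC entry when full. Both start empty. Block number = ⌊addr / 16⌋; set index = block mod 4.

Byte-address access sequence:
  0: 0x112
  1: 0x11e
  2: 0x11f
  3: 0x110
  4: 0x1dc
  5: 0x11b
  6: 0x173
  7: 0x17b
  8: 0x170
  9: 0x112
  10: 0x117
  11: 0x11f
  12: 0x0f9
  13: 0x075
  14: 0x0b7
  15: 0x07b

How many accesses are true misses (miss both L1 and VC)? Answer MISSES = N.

0: 0x112 (blk 17, set 1) → MISS  vc=[]
1: 0x11e (blk 17, set 1) → L1-HIT  vc=[]
2: 0x11f (blk 17, set 1) → L1-HIT  vc=[]
3: 0x110 (blk 17, set 1) → L1-HIT  vc=[]
4: 0x1dc (blk 29, set 1) → MISS  vc=[17]
5: 0x11b (blk 17, set 1) → VC-HIT  vc=[29]
6: 0x173 (blk 23, set 3) → MISS  vc=[29]
7: 0x17b (blk 23, set 3) → L1-HIT  vc=[29]
8: 0x170 (blk 23, set 3) → L1-HIT  vc=[29]
9: 0x112 (blk 17, set 1) → L1-HIT  vc=[29]
10: 0x117 (blk 17, set 1) → L1-HIT  vc=[29]
11: 0x11f (blk 17, set 1) → L1-HIT  vc=[29]
12: 0xf9 (blk 15, set 3) → MISS  vc=[29, 23]
13: 0x75 (blk 7, set 3) → MISS  vc=[29, 23, 15]
14: 0xb7 (blk 11, set 3) → MISS  vc=[29, 23, 15, 7]
15: 0x7b (blk 7, set 3) → VC-HIT  vc=[29, 23, 15, 11]

MISSES = 6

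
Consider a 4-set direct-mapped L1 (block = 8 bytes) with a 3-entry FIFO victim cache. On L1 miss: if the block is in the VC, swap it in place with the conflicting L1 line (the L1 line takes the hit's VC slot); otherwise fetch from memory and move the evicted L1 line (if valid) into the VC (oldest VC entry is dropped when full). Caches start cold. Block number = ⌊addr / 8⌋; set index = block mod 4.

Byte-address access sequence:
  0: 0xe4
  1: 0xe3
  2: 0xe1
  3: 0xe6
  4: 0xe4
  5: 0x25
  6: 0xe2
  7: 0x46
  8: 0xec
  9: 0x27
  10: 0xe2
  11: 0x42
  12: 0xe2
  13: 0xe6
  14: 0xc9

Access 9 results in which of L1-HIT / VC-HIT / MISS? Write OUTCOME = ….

  [0] addr=0xe4 blk=28 s=0: MISS | VC []
  [1] addr=0xe3 blk=28 s=0: L1-HIT | VC []
  [2] addr=0xe1 blk=28 s=0: L1-HIT | VC []
  [3] addr=0xe6 blk=28 s=0: L1-HIT | VC []
  [4] addr=0xe4 blk=28 s=0: L1-HIT | VC []
  [5] addr=0x25 blk=4 s=0: MISS | VC [28]
  [6] addr=0xe2 blk=28 s=0: VC-HIT | VC [4]
  [7] addr=0x46 blk=8 s=0: MISS | VC [4, 28]
  [8] addr=0xec blk=29 s=1: MISS | VC [4, 28]
  [9] addr=0x27 blk=4 s=0: VC-HIT | VC [8, 28]
  [10] addr=0xe2 blk=28 s=0: VC-HIT | VC [8, 4]
  [11] addr=0x42 blk=8 s=0: VC-HIT | VC [28, 4]
  [12] addr=0xe2 blk=28 s=0: VC-HIT | VC [8, 4]
  [13] addr=0xe6 blk=28 s=0: L1-HIT | VC [8, 4]
  [14] addr=0xc9 blk=25 s=1: MISS | VC [8, 4, 29]

OUTCOME = VC-HIT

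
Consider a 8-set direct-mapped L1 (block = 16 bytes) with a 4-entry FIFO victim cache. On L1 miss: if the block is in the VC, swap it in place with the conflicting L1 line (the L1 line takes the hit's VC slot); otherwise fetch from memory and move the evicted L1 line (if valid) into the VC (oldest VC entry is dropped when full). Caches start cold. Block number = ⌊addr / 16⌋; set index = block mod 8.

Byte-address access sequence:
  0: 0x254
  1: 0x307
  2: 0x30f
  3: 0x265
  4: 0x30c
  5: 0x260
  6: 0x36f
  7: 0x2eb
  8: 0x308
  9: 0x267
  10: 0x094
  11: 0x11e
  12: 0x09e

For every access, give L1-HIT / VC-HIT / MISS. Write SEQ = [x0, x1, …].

  [0] addr=0x254 blk=37 s=5: MISS | VC []
  [1] addr=0x307 blk=48 s=0: MISS | VC []
  [2] addr=0x30f blk=48 s=0: L1-HIT | VC []
  [3] addr=0x265 blk=38 s=6: MISS | VC []
  [4] addr=0x30c blk=48 s=0: L1-HIT | VC []
  [5] addr=0x260 blk=38 s=6: L1-HIT | VC []
  [6] addr=0x36f blk=54 s=6: MISS | VC [38]
  [7] addr=0x2eb blk=46 s=6: MISS | VC [38, 54]
  [8] addr=0x308 blk=48 s=0: L1-HIT | VC [38, 54]
  [9] addr=0x267 blk=38 s=6: VC-HIT | VC [46, 54]
  [10] addr=0x94 blk=9 s=1: MISS | VC [46, 54]
  [11] addr=0x11e blk=17 s=1: MISS | VC [46, 54, 9]
  [12] addr=0x9e blk=9 s=1: VC-HIT | VC [46, 54, 17]

SEQ = [MISS, MISS, L1-HIT, MISS, L1-HIT, L1-HIT, MISS, MISS, L1-HIT, VC-HIT, MISS, MISS, VC-HIT]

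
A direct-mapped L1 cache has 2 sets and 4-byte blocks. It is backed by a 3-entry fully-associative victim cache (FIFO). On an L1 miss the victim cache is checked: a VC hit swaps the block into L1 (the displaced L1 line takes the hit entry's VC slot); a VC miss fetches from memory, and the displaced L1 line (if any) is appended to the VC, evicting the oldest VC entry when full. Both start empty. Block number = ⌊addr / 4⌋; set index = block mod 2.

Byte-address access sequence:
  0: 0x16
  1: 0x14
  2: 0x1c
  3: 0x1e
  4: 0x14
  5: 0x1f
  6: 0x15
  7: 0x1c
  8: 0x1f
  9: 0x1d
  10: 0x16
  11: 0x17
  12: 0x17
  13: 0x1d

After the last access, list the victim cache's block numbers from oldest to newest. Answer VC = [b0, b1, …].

#0 0x16→b5/s1 MISS; vc=[]
#1 0x14→b5/s1 L1-HIT; vc=[]
#2 0x1c→b7/s1 MISS; vc=[5]
#3 0x1e→b7/s1 L1-HIT; vc=[5]
#4 0x14→b5/s1 VC-HIT; vc=[7]
#5 0x1f→b7/s1 VC-HIT; vc=[5]
#6 0x15→b5/s1 VC-HIT; vc=[7]
#7 0x1c→b7/s1 VC-HIT; vc=[5]
#8 0x1f→b7/s1 L1-HIT; vc=[5]
#9 0x1d→b7/s1 L1-HIT; vc=[5]
#10 0x16→b5/s1 VC-HIT; vc=[7]
#11 0x17→b5/s1 L1-HIT; vc=[7]
#12 0x17→b5/s1 L1-HIT; vc=[7]
#13 0x1d→b7/s1 VC-HIT; vc=[5]

VC = [5]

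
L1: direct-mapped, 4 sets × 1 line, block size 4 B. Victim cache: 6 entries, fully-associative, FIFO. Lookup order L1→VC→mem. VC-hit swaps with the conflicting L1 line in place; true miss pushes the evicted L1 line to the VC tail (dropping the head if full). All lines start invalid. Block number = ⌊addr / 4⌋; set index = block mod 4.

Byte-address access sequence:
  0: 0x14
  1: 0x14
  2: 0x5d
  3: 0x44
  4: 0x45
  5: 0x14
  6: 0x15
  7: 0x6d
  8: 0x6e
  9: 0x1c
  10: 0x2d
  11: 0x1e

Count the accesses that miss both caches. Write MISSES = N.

MISSES = 6

#0 0x14→b5/s1 MISS; vc=[]
#1 0x14→b5/s1 L1-HIT; vc=[]
#2 0x5d→b23/s3 MISS; vc=[]
#3 0x44→b17/s1 MISS; vc=[5]
#4 0x45→b17/s1 L1-HIT; vc=[5]
#5 0x14→b5/s1 VC-HIT; vc=[17]
#6 0x15→b5/s1 L1-HIT; vc=[17]
#7 0x6d→b27/s3 MISS; vc=[17,23]
#8 0x6e→b27/s3 L1-HIT; vc=[17,23]
#9 0x1c→b7/s3 MISS; vc=[17,23,27]
#10 0x2d→b11/s3 MISS; vc=[17,23,27,7]
#11 0x1e→b7/s3 VC-HIT; vc=[17,23,27,11]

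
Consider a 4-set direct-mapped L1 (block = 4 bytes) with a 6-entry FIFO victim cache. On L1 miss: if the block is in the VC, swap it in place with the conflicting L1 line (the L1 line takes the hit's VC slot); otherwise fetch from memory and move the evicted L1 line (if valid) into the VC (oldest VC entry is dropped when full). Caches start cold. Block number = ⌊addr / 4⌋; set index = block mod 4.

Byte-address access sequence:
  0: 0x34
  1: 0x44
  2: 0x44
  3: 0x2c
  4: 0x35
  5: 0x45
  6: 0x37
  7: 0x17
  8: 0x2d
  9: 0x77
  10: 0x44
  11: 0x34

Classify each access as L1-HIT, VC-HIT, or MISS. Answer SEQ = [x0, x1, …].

SEQ = [MISS, MISS, L1-HIT, MISS, VC-HIT, VC-HIT, VC-HIT, MISS, L1-HIT, MISS, VC-HIT, VC-HIT]

  [0] addr=0x34 blk=13 s=1: MISS | VC []
  [1] addr=0x44 blk=17 s=1: MISS | VC [13]
  [2] addr=0x44 blk=17 s=1: L1-HIT | VC [13]
  [3] addr=0x2c blk=11 s=3: MISS | VC [13]
  [4] addr=0x35 blk=13 s=1: VC-HIT | VC [17]
  [5] addr=0x45 blk=17 s=1: VC-HIT | VC [13]
  [6] addr=0x37 blk=13 s=1: VC-HIT | VC [17]
  [7] addr=0x17 blk=5 s=1: MISS | VC [17, 13]
  [8] addr=0x2d blk=11 s=3: L1-HIT | VC [17, 13]
  [9] addr=0x77 blk=29 s=1: MISS | VC [17, 13, 5]
  [10] addr=0x44 blk=17 s=1: VC-HIT | VC [29, 13, 5]
  [11] addr=0x34 blk=13 s=1: VC-HIT | VC [29, 17, 5]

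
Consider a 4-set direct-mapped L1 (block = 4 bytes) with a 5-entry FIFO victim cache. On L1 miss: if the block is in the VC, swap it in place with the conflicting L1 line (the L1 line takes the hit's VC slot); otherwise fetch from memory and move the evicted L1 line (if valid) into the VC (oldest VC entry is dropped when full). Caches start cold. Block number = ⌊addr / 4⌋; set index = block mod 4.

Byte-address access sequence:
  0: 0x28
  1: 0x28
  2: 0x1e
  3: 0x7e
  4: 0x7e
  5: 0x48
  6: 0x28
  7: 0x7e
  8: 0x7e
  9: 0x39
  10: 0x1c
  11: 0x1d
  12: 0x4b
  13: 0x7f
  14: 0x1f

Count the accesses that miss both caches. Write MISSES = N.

  [0] addr=0x28 blk=10 s=2: MISS | VC []
  [1] addr=0x28 blk=10 s=2: L1-HIT | VC []
  [2] addr=0x1e blk=7 s=3: MISS | VC []
  [3] addr=0x7e blk=31 s=3: MISS | VC [7]
  [4] addr=0x7e blk=31 s=3: L1-HIT | VC [7]
  [5] addr=0x48 blk=18 s=2: MISS | VC [7, 10]
  [6] addr=0x28 blk=10 s=2: VC-HIT | VC [7, 18]
  [7] addr=0x7e blk=31 s=3: L1-HIT | VC [7, 18]
  [8] addr=0x7e blk=31 s=3: L1-HIT | VC [7, 18]
  [9] addr=0x39 blk=14 s=2: MISS | VC [7, 18, 10]
  [10] addr=0x1c blk=7 s=3: VC-HIT | VC [31, 18, 10]
  [11] addr=0x1d blk=7 s=3: L1-HIT | VC [31, 18, 10]
  [12] addr=0x4b blk=18 s=2: VC-HIT | VC [31, 14, 10]
  [13] addr=0x7f blk=31 s=3: VC-HIT | VC [7, 14, 10]
  [14] addr=0x1f blk=7 s=3: VC-HIT | VC [31, 14, 10]

MISSES = 5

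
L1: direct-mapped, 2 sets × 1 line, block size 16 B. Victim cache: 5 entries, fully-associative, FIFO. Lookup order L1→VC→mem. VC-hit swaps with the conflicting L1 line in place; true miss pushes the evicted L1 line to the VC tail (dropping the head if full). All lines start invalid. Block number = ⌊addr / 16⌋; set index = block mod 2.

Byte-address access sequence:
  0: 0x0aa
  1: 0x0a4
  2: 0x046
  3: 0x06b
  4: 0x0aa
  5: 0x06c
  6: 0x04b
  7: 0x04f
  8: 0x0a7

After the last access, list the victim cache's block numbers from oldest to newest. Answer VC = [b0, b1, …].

VC = [4, 6]

0: 0xaa (blk 10, set 0) → MISS  vc=[]
1: 0xa4 (blk 10, set 0) → L1-HIT  vc=[]
2: 0x46 (blk 4, set 0) → MISS  vc=[10]
3: 0x6b (blk 6, set 0) → MISS  vc=[10, 4]
4: 0xaa (blk 10, set 0) → VC-HIT  vc=[6, 4]
5: 0x6c (blk 6, set 0) → VC-HIT  vc=[10, 4]
6: 0x4b (blk 4, set 0) → VC-HIT  vc=[10, 6]
7: 0x4f (blk 4, set 0) → L1-HIT  vc=[10, 6]
8: 0xa7 (blk 10, set 0) → VC-HIT  vc=[4, 6]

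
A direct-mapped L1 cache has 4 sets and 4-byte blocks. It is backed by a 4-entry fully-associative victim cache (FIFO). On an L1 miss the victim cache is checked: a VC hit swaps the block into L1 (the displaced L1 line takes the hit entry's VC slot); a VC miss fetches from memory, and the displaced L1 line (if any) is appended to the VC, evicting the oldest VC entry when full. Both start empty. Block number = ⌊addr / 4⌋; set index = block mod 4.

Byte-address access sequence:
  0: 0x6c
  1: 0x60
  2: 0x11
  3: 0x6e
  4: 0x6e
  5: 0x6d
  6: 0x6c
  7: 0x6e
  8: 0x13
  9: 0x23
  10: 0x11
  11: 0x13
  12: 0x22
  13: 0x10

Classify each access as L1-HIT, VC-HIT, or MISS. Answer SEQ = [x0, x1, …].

SEQ = [MISS, MISS, MISS, L1-HIT, L1-HIT, L1-HIT, L1-HIT, L1-HIT, L1-HIT, MISS, VC-HIT, L1-HIT, VC-HIT, VC-HIT]

  [0] addr=0x6c blk=27 s=3: MISS | VC []
  [1] addr=0x60 blk=24 s=0: MISS | VC []
  [2] addr=0x11 blk=4 s=0: MISS | VC [24]
  [3] addr=0x6e blk=27 s=3: L1-HIT | VC [24]
  [4] addr=0x6e blk=27 s=3: L1-HIT | VC [24]
  [5] addr=0x6d blk=27 s=3: L1-HIT | VC [24]
  [6] addr=0x6c blk=27 s=3: L1-HIT | VC [24]
  [7] addr=0x6e blk=27 s=3: L1-HIT | VC [24]
  [8] addr=0x13 blk=4 s=0: L1-HIT | VC [24]
  [9] addr=0x23 blk=8 s=0: MISS | VC [24, 4]
  [10] addr=0x11 blk=4 s=0: VC-HIT | VC [24, 8]
  [11] addr=0x13 blk=4 s=0: L1-HIT | VC [24, 8]
  [12] addr=0x22 blk=8 s=0: VC-HIT | VC [24, 4]
  [13] addr=0x10 blk=4 s=0: VC-HIT | VC [24, 8]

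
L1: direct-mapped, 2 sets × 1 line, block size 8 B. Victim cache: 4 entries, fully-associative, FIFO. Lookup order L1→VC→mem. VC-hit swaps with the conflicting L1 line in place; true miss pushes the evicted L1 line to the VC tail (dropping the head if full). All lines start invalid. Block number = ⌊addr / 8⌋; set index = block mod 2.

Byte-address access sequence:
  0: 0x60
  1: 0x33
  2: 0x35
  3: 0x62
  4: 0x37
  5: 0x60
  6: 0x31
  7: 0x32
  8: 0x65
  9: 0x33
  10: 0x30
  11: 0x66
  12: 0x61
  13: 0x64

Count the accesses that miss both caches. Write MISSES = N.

#0 0x60→b12/s0 MISS; vc=[]
#1 0x33→b6/s0 MISS; vc=[12]
#2 0x35→b6/s0 L1-HIT; vc=[12]
#3 0x62→b12/s0 VC-HIT; vc=[6]
#4 0x37→b6/s0 VC-HIT; vc=[12]
#5 0x60→b12/s0 VC-HIT; vc=[6]
#6 0x31→b6/s0 VC-HIT; vc=[12]
#7 0x32→b6/s0 L1-HIT; vc=[12]
#8 0x65→b12/s0 VC-HIT; vc=[6]
#9 0x33→b6/s0 VC-HIT; vc=[12]
#10 0x30→b6/s0 L1-HIT; vc=[12]
#11 0x66→b12/s0 VC-HIT; vc=[6]
#12 0x61→b12/s0 L1-HIT; vc=[6]
#13 0x64→b12/s0 L1-HIT; vc=[6]

MISSES = 2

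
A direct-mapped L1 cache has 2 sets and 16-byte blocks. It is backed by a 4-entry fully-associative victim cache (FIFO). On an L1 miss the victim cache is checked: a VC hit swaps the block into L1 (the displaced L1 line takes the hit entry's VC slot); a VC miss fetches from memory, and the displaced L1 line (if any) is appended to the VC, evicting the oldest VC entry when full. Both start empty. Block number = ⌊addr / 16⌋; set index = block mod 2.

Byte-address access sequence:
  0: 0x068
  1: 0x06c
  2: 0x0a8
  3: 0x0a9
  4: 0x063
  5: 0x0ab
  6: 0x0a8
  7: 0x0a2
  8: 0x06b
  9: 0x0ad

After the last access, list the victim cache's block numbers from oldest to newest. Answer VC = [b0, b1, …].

  [0] addr=0x68 blk=6 s=0: MISS | VC []
  [1] addr=0x6c blk=6 s=0: L1-HIT | VC []
  [2] addr=0xa8 blk=10 s=0: MISS | VC [6]
  [3] addr=0xa9 blk=10 s=0: L1-HIT | VC [6]
  [4] addr=0x63 blk=6 s=0: VC-HIT | VC [10]
  [5] addr=0xab blk=10 s=0: VC-HIT | VC [6]
  [6] addr=0xa8 blk=10 s=0: L1-HIT | VC [6]
  [7] addr=0xa2 blk=10 s=0: L1-HIT | VC [6]
  [8] addr=0x6b blk=6 s=0: VC-HIT | VC [10]
  [9] addr=0xad blk=10 s=0: VC-HIT | VC [6]

VC = [6]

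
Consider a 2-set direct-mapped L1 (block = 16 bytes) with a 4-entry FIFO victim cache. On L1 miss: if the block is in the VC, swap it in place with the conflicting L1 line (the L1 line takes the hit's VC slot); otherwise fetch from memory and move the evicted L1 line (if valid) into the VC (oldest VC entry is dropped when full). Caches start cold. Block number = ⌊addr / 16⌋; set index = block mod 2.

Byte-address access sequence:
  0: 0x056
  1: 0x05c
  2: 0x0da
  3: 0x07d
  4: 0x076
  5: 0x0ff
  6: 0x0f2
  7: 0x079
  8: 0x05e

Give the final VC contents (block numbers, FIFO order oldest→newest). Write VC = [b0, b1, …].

VC = [7, 13, 15]

  [0] addr=0x56 blk=5 s=1: MISS | VC []
  [1] addr=0x5c blk=5 s=1: L1-HIT | VC []
  [2] addr=0xda blk=13 s=1: MISS | VC [5]
  [3] addr=0x7d blk=7 s=1: MISS | VC [5, 13]
  [4] addr=0x76 blk=7 s=1: L1-HIT | VC [5, 13]
  [5] addr=0xff blk=15 s=1: MISS | VC [5, 13, 7]
  [6] addr=0xf2 blk=15 s=1: L1-HIT | VC [5, 13, 7]
  [7] addr=0x79 blk=7 s=1: VC-HIT | VC [5, 13, 15]
  [8] addr=0x5e blk=5 s=1: VC-HIT | VC [7, 13, 15]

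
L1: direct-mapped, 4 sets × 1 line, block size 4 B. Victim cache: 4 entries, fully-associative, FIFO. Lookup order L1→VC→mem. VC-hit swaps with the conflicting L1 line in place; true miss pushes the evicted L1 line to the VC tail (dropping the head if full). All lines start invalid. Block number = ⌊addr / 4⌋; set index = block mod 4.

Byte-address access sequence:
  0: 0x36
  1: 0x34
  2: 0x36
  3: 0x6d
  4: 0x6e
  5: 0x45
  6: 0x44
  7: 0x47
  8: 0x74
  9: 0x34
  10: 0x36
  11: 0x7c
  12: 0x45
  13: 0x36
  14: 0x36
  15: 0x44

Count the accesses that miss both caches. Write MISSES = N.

MISSES = 5

0: 0x36 (blk 13, set 1) → MISS  vc=[]
1: 0x34 (blk 13, set 1) → L1-HIT  vc=[]
2: 0x36 (blk 13, set 1) → L1-HIT  vc=[]
3: 0x6d (blk 27, set 3) → MISS  vc=[]
4: 0x6e (blk 27, set 3) → L1-HIT  vc=[]
5: 0x45 (blk 17, set 1) → MISS  vc=[13]
6: 0x44 (blk 17, set 1) → L1-HIT  vc=[13]
7: 0x47 (blk 17, set 1) → L1-HIT  vc=[13]
8: 0x74 (blk 29, set 1) → MISS  vc=[13, 17]
9: 0x34 (blk 13, set 1) → VC-HIT  vc=[29, 17]
10: 0x36 (blk 13, set 1) → L1-HIT  vc=[29, 17]
11: 0x7c (blk 31, set 3) → MISS  vc=[29, 17, 27]
12: 0x45 (blk 17, set 1) → VC-HIT  vc=[29, 13, 27]
13: 0x36 (blk 13, set 1) → VC-HIT  vc=[29, 17, 27]
14: 0x36 (blk 13, set 1) → L1-HIT  vc=[29, 17, 27]
15: 0x44 (blk 17, set 1) → VC-HIT  vc=[29, 13, 27]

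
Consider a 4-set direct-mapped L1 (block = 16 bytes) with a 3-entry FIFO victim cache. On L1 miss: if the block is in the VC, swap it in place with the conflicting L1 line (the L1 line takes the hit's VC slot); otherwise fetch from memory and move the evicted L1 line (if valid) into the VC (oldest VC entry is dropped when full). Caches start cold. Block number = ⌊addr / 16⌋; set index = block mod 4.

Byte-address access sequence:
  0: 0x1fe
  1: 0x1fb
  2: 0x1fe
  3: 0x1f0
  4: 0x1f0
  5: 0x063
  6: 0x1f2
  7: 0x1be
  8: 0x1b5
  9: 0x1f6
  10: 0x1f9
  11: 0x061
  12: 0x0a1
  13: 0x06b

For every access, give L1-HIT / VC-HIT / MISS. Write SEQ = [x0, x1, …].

0: 0x1fe (blk 31, set 3) → MISS  vc=[]
1: 0x1fb (blk 31, set 3) → L1-HIT  vc=[]
2: 0x1fe (blk 31, set 3) → L1-HIT  vc=[]
3: 0x1f0 (blk 31, set 3) → L1-HIT  vc=[]
4: 0x1f0 (blk 31, set 3) → L1-HIT  vc=[]
5: 0x63 (blk 6, set 2) → MISS  vc=[]
6: 0x1f2 (blk 31, set 3) → L1-HIT  vc=[]
7: 0x1be (blk 27, set 3) → MISS  vc=[31]
8: 0x1b5 (blk 27, set 3) → L1-HIT  vc=[31]
9: 0x1f6 (blk 31, set 3) → VC-HIT  vc=[27]
10: 0x1f9 (blk 31, set 3) → L1-HIT  vc=[27]
11: 0x61 (blk 6, set 2) → L1-HIT  vc=[27]
12: 0xa1 (blk 10, set 2) → MISS  vc=[27, 6]
13: 0x6b (blk 6, set 2) → VC-HIT  vc=[27, 10]

SEQ = [MISS, L1-HIT, L1-HIT, L1-HIT, L1-HIT, MISS, L1-HIT, MISS, L1-HIT, VC-HIT, L1-HIT, L1-HIT, MISS, VC-HIT]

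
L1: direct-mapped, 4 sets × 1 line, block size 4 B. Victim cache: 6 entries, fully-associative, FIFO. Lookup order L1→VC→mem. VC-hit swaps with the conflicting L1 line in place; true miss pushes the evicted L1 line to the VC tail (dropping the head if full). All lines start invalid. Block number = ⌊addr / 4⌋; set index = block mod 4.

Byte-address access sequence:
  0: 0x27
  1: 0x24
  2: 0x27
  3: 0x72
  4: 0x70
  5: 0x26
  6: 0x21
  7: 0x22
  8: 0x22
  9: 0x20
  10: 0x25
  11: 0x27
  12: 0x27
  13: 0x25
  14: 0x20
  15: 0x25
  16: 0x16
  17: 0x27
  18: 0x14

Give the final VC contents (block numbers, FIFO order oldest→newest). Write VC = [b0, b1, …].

VC = [28, 9]

  [0] addr=0x27 blk=9 s=1: MISS | VC []
  [1] addr=0x24 blk=9 s=1: L1-HIT | VC []
  [2] addr=0x27 blk=9 s=1: L1-HIT | VC []
  [3] addr=0x72 blk=28 s=0: MISS | VC []
  [4] addr=0x70 blk=28 s=0: L1-HIT | VC []
  [5] addr=0x26 blk=9 s=1: L1-HIT | VC []
  [6] addr=0x21 blk=8 s=0: MISS | VC [28]
  [7] addr=0x22 blk=8 s=0: L1-HIT | VC [28]
  [8] addr=0x22 blk=8 s=0: L1-HIT | VC [28]
  [9] addr=0x20 blk=8 s=0: L1-HIT | VC [28]
  [10] addr=0x25 blk=9 s=1: L1-HIT | VC [28]
  [11] addr=0x27 blk=9 s=1: L1-HIT | VC [28]
  [12] addr=0x27 blk=9 s=1: L1-HIT | VC [28]
  [13] addr=0x25 blk=9 s=1: L1-HIT | VC [28]
  [14] addr=0x20 blk=8 s=0: L1-HIT | VC [28]
  [15] addr=0x25 blk=9 s=1: L1-HIT | VC [28]
  [16] addr=0x16 blk=5 s=1: MISS | VC [28, 9]
  [17] addr=0x27 blk=9 s=1: VC-HIT | VC [28, 5]
  [18] addr=0x14 blk=5 s=1: VC-HIT | VC [28, 9]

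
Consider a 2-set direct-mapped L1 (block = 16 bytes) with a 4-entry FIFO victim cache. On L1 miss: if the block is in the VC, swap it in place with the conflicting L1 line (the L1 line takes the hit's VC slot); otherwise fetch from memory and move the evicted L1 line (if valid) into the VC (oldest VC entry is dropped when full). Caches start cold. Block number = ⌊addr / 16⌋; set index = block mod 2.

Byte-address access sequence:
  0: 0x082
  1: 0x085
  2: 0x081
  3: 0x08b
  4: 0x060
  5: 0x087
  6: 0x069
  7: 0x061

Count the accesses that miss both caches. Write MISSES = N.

  [0] addr=0x82 blk=8 s=0: MISS | VC []
  [1] addr=0x85 blk=8 s=0: L1-HIT | VC []
  [2] addr=0x81 blk=8 s=0: L1-HIT | VC []
  [3] addr=0x8b blk=8 s=0: L1-HIT | VC []
  [4] addr=0x60 blk=6 s=0: MISS | VC [8]
  [5] addr=0x87 blk=8 s=0: VC-HIT | VC [6]
  [6] addr=0x69 blk=6 s=0: VC-HIT | VC [8]
  [7] addr=0x61 blk=6 s=0: L1-HIT | VC [8]

MISSES = 2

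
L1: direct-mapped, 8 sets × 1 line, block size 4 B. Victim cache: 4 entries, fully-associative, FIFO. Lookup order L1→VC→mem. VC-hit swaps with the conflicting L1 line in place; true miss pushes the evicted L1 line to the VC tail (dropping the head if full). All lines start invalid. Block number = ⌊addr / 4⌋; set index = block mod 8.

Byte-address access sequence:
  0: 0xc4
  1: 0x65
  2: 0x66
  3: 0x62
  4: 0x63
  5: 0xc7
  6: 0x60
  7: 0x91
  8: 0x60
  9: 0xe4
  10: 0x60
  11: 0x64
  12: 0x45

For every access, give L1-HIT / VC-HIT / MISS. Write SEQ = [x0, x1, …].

0: 0xc4 (blk 49, set 1) → MISS  vc=[]
1: 0x65 (blk 25, set 1) → MISS  vc=[49]
2: 0x66 (blk 25, set 1) → L1-HIT  vc=[49]
3: 0x62 (blk 24, set 0) → MISS  vc=[49]
4: 0x63 (blk 24, set 0) → L1-HIT  vc=[49]
5: 0xc7 (blk 49, set 1) → VC-HIT  vc=[25]
6: 0x60 (blk 24, set 0) → L1-HIT  vc=[25]
7: 0x91 (blk 36, set 4) → MISS  vc=[25]
8: 0x60 (blk 24, set 0) → L1-HIT  vc=[25]
9: 0xe4 (blk 57, set 1) → MISS  vc=[25, 49]
10: 0x60 (blk 24, set 0) → L1-HIT  vc=[25, 49]
11: 0x64 (blk 25, set 1) → VC-HIT  vc=[57, 49]
12: 0x45 (blk 17, set 1) → MISS  vc=[57, 49, 25]

SEQ = [MISS, MISS, L1-HIT, MISS, L1-HIT, VC-HIT, L1-HIT, MISS, L1-HIT, MISS, L1-HIT, VC-HIT, MISS]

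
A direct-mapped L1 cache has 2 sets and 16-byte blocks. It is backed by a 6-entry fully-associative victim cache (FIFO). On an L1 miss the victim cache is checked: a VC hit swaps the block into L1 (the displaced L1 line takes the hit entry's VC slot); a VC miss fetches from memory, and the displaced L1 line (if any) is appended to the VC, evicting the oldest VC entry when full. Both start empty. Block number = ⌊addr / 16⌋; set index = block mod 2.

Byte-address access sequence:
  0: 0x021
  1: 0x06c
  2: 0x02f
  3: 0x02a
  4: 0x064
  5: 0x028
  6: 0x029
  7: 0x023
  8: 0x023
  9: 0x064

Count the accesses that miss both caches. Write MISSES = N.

  [0] addr=0x21 blk=2 s=0: MISS | VC []
  [1] addr=0x6c blk=6 s=0: MISS | VC [2]
  [2] addr=0x2f blk=2 s=0: VC-HIT | VC [6]
  [3] addr=0x2a blk=2 s=0: L1-HIT | VC [6]
  [4] addr=0x64 blk=6 s=0: VC-HIT | VC [2]
  [5] addr=0x28 blk=2 s=0: VC-HIT | VC [6]
  [6] addr=0x29 blk=2 s=0: L1-HIT | VC [6]
  [7] addr=0x23 blk=2 s=0: L1-HIT | VC [6]
  [8] addr=0x23 blk=2 s=0: L1-HIT | VC [6]
  [9] addr=0x64 blk=6 s=0: VC-HIT | VC [2]

MISSES = 2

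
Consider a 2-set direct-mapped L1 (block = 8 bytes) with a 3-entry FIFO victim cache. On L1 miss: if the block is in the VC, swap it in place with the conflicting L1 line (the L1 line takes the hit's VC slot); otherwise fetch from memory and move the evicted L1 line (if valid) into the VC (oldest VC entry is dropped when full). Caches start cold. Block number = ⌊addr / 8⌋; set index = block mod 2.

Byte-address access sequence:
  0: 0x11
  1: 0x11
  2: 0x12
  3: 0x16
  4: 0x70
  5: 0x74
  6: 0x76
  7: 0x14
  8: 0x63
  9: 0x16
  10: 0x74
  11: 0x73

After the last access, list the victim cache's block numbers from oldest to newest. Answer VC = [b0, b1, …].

VC = [2, 12]

  [0] addr=0x11 blk=2 s=0: MISS | VC []
  [1] addr=0x11 blk=2 s=0: L1-HIT | VC []
  [2] addr=0x12 blk=2 s=0: L1-HIT | VC []
  [3] addr=0x16 blk=2 s=0: L1-HIT | VC []
  [4] addr=0x70 blk=14 s=0: MISS | VC [2]
  [5] addr=0x74 blk=14 s=0: L1-HIT | VC [2]
  [6] addr=0x76 blk=14 s=0: L1-HIT | VC [2]
  [7] addr=0x14 blk=2 s=0: VC-HIT | VC [14]
  [8] addr=0x63 blk=12 s=0: MISS | VC [14, 2]
  [9] addr=0x16 blk=2 s=0: VC-HIT | VC [14, 12]
  [10] addr=0x74 blk=14 s=0: VC-HIT | VC [2, 12]
  [11] addr=0x73 blk=14 s=0: L1-HIT | VC [2, 12]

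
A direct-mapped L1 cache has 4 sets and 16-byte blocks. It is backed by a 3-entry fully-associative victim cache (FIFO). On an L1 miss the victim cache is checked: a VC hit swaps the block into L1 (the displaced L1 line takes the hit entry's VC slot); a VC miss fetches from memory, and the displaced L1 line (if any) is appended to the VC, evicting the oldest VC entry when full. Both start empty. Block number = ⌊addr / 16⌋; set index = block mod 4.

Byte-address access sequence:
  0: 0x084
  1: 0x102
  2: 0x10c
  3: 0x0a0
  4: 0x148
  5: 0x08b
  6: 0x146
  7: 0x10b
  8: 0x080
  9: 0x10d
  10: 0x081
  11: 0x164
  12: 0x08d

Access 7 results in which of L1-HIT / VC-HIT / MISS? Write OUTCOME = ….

#0 0x84→b8/s0 MISS; vc=[]
#1 0x102→b16/s0 MISS; vc=[8]
#2 0x10c→b16/s0 L1-HIT; vc=[8]
#3 0xa0→b10/s2 MISS; vc=[8]
#4 0x148→b20/s0 MISS; vc=[8,16]
#5 0x8b→b8/s0 VC-HIT; vc=[20,16]
#6 0x146→b20/s0 VC-HIT; vc=[8,16]
#7 0x10b→b16/s0 VC-HIT; vc=[8,20]
#8 0x80→b8/s0 VC-HIT; vc=[16,20]
#9 0x10d→b16/s0 VC-HIT; vc=[8,20]
#10 0x81→b8/s0 VC-HIT; vc=[16,20]
#11 0x164→b22/s2 MISS; vc=[16,20,10]
#12 0x8d→b8/s0 L1-HIT; vc=[16,20,10]

OUTCOME = VC-HIT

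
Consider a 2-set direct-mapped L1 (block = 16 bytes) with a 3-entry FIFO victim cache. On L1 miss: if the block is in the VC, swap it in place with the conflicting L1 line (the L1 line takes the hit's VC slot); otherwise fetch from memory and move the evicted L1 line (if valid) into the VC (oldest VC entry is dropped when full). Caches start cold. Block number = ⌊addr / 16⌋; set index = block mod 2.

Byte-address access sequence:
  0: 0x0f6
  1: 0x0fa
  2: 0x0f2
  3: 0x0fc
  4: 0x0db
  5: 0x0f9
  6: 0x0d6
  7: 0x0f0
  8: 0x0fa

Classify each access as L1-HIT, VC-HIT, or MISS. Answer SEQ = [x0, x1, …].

  [0] addr=0xf6 blk=15 s=1: MISS | VC []
  [1] addr=0xfa blk=15 s=1: L1-HIT | VC []
  [2] addr=0xf2 blk=15 s=1: L1-HIT | VC []
  [3] addr=0xfc blk=15 s=1: L1-HIT | VC []
  [4] addr=0xdb blk=13 s=1: MISS | VC [15]
  [5] addr=0xf9 blk=15 s=1: VC-HIT | VC [13]
  [6] addr=0xd6 blk=13 s=1: VC-HIT | VC [15]
  [7] addr=0xf0 blk=15 s=1: VC-HIT | VC [13]
  [8] addr=0xfa blk=15 s=1: L1-HIT | VC [13]

SEQ = [MISS, L1-HIT, L1-HIT, L1-HIT, MISS, VC-HIT, VC-HIT, VC-HIT, L1-HIT]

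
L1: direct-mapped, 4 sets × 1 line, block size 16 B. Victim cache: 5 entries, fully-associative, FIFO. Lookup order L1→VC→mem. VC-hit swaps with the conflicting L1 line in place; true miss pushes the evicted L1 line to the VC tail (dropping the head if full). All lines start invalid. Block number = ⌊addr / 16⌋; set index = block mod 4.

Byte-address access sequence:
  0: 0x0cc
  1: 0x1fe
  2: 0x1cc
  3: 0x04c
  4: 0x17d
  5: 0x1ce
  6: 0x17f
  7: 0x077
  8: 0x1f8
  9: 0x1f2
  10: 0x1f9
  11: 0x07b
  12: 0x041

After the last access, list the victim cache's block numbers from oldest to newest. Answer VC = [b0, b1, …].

  [0] addr=0xcc blk=12 s=0: MISS | VC []
  [1] addr=0x1fe blk=31 s=3: MISS | VC []
  [2] addr=0x1cc blk=28 s=0: MISS | VC [12]
  [3] addr=0x4c blk=4 s=0: MISS | VC [12, 28]
  [4] addr=0x17d blk=23 s=3: MISS | VC [12, 28, 31]
  [5] addr=0x1ce blk=28 s=0: VC-HIT | VC [12, 4, 31]
  [6] addr=0x17f blk=23 s=3: L1-HIT | VC [12, 4, 31]
  [7] addr=0x77 blk=7 s=3: MISS | VC [12, 4, 31, 23]
  [8] addr=0x1f8 blk=31 s=3: VC-HIT | VC [12, 4, 7, 23]
  [9] addr=0x1f2 blk=31 s=3: L1-HIT | VC [12, 4, 7, 23]
  [10] addr=0x1f9 blk=31 s=3: L1-HIT | VC [12, 4, 7, 23]
  [11] addr=0x7b blk=7 s=3: VC-HIT | VC [12, 4, 31, 23]
  [12] addr=0x41 blk=4 s=0: VC-HIT | VC [12, 28, 31, 23]

VC = [12, 28, 31, 23]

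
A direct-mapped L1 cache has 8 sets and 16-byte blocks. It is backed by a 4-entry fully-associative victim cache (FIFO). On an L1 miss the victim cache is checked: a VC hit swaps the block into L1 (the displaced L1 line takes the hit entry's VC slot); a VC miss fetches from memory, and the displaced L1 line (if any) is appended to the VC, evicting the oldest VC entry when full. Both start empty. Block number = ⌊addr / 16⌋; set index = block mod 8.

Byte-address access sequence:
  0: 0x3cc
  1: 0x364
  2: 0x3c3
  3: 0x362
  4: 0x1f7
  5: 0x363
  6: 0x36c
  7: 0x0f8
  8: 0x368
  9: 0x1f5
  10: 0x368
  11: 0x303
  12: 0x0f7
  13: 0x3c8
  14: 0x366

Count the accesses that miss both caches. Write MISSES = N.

0: 0x3cc (blk 60, set 4) → MISS  vc=[]
1: 0x364 (blk 54, set 6) → MISS  vc=[]
2: 0x3c3 (blk 60, set 4) → L1-HIT  vc=[]
3: 0x362 (blk 54, set 6) → L1-HIT  vc=[]
4: 0x1f7 (blk 31, set 7) → MISS  vc=[]
5: 0x363 (blk 54, set 6) → L1-HIT  vc=[]
6: 0x36c (blk 54, set 6) → L1-HIT  vc=[]
7: 0xf8 (blk 15, set 7) → MISS  vc=[31]
8: 0x368 (blk 54, set 6) → L1-HIT  vc=[31]
9: 0x1f5 (blk 31, set 7) → VC-HIT  vc=[15]
10: 0x368 (blk 54, set 6) → L1-HIT  vc=[15]
11: 0x303 (blk 48, set 0) → MISS  vc=[15]
12: 0xf7 (blk 15, set 7) → VC-HIT  vc=[31]
13: 0x3c8 (blk 60, set 4) → L1-HIT  vc=[31]
14: 0x366 (blk 54, set 6) → L1-HIT  vc=[31]

MISSES = 5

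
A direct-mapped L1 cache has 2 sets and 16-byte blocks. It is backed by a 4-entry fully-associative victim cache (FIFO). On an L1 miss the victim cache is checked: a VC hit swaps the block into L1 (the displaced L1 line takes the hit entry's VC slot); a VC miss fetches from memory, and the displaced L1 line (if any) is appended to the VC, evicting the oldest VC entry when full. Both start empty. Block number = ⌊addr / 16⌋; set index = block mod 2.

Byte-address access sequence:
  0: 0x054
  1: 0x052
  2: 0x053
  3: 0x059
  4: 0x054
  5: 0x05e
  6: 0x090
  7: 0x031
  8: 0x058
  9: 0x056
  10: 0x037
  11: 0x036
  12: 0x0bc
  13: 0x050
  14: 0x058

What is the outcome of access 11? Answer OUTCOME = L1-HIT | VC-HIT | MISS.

  [0] addr=0x54 blk=5 s=1: MISS | VC []
  [1] addr=0x52 blk=5 s=1: L1-HIT | VC []
  [2] addr=0x53 blk=5 s=1: L1-HIT | VC []
  [3] addr=0x59 blk=5 s=1: L1-HIT | VC []
  [4] addr=0x54 blk=5 s=1: L1-HIT | VC []
  [5] addr=0x5e blk=5 s=1: L1-HIT | VC []
  [6] addr=0x90 blk=9 s=1: MISS | VC [5]
  [7] addr=0x31 blk=3 s=1: MISS | VC [5, 9]
  [8] addr=0x58 blk=5 s=1: VC-HIT | VC [3, 9]
  [9] addr=0x56 blk=5 s=1: L1-HIT | VC [3, 9]
  [10] addr=0x37 blk=3 s=1: VC-HIT | VC [5, 9]
  [11] addr=0x36 blk=3 s=1: L1-HIT | VC [5, 9]
  [12] addr=0xbc blk=11 s=1: MISS | VC [5, 9, 3]
  [13] addr=0x50 blk=5 s=1: VC-HIT | VC [11, 9, 3]
  [14] addr=0x58 blk=5 s=1: L1-HIT | VC [11, 9, 3]

OUTCOME = L1-HIT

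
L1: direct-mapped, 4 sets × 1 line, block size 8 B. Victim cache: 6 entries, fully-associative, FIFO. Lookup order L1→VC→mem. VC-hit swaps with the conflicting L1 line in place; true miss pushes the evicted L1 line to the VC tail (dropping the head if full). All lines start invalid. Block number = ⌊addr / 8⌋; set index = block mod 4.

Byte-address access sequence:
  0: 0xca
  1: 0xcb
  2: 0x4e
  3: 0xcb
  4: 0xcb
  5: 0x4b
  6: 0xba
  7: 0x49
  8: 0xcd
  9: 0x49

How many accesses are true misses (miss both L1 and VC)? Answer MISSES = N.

0: 0xca (blk 25, set 1) → MISS  vc=[]
1: 0xcb (blk 25, set 1) → L1-HIT  vc=[]
2: 0x4e (blk 9, set 1) → MISS  vc=[25]
3: 0xcb (blk 25, set 1) → VC-HIT  vc=[9]
4: 0xcb (blk 25, set 1) → L1-HIT  vc=[9]
5: 0x4b (blk 9, set 1) → VC-HIT  vc=[25]
6: 0xba (blk 23, set 3) → MISS  vc=[25]
7: 0x49 (blk 9, set 1) → L1-HIT  vc=[25]
8: 0xcd (blk 25, set 1) → VC-HIT  vc=[9]
9: 0x49 (blk 9, set 1) → VC-HIT  vc=[25]

MISSES = 3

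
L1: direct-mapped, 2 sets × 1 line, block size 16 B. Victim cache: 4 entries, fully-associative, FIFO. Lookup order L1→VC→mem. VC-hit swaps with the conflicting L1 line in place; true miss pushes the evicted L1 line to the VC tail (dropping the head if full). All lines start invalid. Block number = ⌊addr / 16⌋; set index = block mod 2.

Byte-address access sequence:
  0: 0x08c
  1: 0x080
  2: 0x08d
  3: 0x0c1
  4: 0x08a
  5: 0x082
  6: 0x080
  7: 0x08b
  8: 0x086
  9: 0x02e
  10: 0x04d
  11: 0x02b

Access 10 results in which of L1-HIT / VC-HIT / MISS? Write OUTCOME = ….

OUTCOME = MISS

0: 0x8c (blk 8, set 0) → MISS  vc=[]
1: 0x80 (blk 8, set 0) → L1-HIT  vc=[]
2: 0x8d (blk 8, set 0) → L1-HIT  vc=[]
3: 0xc1 (blk 12, set 0) → MISS  vc=[8]
4: 0x8a (blk 8, set 0) → VC-HIT  vc=[12]
5: 0x82 (blk 8, set 0) → L1-HIT  vc=[12]
6: 0x80 (blk 8, set 0) → L1-HIT  vc=[12]
7: 0x8b (blk 8, set 0) → L1-HIT  vc=[12]
8: 0x86 (blk 8, set 0) → L1-HIT  vc=[12]
9: 0x2e (blk 2, set 0) → MISS  vc=[12, 8]
10: 0x4d (blk 4, set 0) → MISS  vc=[12, 8, 2]
11: 0x2b (blk 2, set 0) → VC-HIT  vc=[12, 8, 4]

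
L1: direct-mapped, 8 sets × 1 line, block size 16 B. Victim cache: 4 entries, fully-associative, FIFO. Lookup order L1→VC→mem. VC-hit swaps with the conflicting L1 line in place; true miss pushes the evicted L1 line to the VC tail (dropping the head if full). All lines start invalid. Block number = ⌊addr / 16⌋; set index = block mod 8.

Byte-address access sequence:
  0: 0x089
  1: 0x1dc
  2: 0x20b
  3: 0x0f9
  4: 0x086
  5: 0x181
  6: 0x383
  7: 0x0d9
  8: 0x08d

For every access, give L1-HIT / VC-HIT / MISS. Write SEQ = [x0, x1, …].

#0 0x89→b8/s0 MISS; vc=[]
#1 0x1dc→b29/s5 MISS; vc=[]
#2 0x20b→b32/s0 MISS; vc=[8]
#3 0xf9→b15/s7 MISS; vc=[8]
#4 0x86→b8/s0 VC-HIT; vc=[32]
#5 0x181→b24/s0 MISS; vc=[32,8]
#6 0x383→b56/s0 MISS; vc=[32,8,24]
#7 0xd9→b13/s5 MISS; vc=[32,8,24,29]
#8 0x8d→b8/s0 VC-HIT; vc=[32,56,24,29]

SEQ = [MISS, MISS, MISS, MISS, VC-HIT, MISS, MISS, MISS, VC-HIT]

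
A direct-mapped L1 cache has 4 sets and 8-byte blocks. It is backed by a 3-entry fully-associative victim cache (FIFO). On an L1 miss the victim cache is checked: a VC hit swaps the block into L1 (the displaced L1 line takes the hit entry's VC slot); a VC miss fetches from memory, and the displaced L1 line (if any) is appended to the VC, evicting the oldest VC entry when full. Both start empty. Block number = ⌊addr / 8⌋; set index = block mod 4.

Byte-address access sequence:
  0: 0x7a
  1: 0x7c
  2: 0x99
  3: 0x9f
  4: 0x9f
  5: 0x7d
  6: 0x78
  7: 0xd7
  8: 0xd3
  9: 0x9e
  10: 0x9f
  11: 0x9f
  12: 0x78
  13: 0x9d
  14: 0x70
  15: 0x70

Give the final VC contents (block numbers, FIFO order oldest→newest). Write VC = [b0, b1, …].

VC = [15, 26]

#0 0x7a→b15/s3 MISS; vc=[]
#1 0x7c→b15/s3 L1-HIT; vc=[]
#2 0x99→b19/s3 MISS; vc=[15]
#3 0x9f→b19/s3 L1-HIT; vc=[15]
#4 0x9f→b19/s3 L1-HIT; vc=[15]
#5 0x7d→b15/s3 VC-HIT; vc=[19]
#6 0x78→b15/s3 L1-HIT; vc=[19]
#7 0xd7→b26/s2 MISS; vc=[19]
#8 0xd3→b26/s2 L1-HIT; vc=[19]
#9 0x9e→b19/s3 VC-HIT; vc=[15]
#10 0x9f→b19/s3 L1-HIT; vc=[15]
#11 0x9f→b19/s3 L1-HIT; vc=[15]
#12 0x78→b15/s3 VC-HIT; vc=[19]
#13 0x9d→b19/s3 VC-HIT; vc=[15]
#14 0x70→b14/s2 MISS; vc=[15,26]
#15 0x70→b14/s2 L1-HIT; vc=[15,26]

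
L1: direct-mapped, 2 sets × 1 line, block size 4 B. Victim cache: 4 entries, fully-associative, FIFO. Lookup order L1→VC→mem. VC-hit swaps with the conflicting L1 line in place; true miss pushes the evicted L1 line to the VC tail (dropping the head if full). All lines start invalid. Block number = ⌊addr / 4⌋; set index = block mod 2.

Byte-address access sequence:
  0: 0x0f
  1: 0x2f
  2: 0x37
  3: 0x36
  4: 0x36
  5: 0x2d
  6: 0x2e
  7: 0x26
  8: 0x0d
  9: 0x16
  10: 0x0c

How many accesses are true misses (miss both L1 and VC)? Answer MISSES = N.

  [0] addr=0xf blk=3 s=1: MISS | VC []
  [1] addr=0x2f blk=11 s=1: MISS | VC [3]
  [2] addr=0x37 blk=13 s=1: MISS | VC [3, 11]
  [3] addr=0x36 blk=13 s=1: L1-HIT | VC [3, 11]
  [4] addr=0x36 blk=13 s=1: L1-HIT | VC [3, 11]
  [5] addr=0x2d blk=11 s=1: VC-HIT | VC [3, 13]
  [6] addr=0x2e blk=11 s=1: L1-HIT | VC [3, 13]
  [7] addr=0x26 blk=9 s=1: MISS | VC [3, 13, 11]
  [8] addr=0xd blk=3 s=1: VC-HIT | VC [9, 13, 11]
  [9] addr=0x16 blk=5 s=1: MISS | VC [9, 13, 11, 3]
  [10] addr=0xc blk=3 s=1: VC-HIT | VC [9, 13, 11, 5]

MISSES = 5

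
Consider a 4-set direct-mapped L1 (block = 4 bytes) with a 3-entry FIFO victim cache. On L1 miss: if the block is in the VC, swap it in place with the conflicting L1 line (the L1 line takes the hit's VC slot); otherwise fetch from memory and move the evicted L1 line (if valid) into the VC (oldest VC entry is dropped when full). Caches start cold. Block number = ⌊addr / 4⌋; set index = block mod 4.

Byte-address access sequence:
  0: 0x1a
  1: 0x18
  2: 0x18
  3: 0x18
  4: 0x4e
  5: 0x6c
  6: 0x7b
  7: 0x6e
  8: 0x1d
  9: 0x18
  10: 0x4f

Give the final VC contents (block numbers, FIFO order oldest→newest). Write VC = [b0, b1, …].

VC = [7, 30, 27]

0: 0x1a (blk 6, set 2) → MISS  vc=[]
1: 0x18 (blk 6, set 2) → L1-HIT  vc=[]
2: 0x18 (blk 6, set 2) → L1-HIT  vc=[]
3: 0x18 (blk 6, set 2) → L1-HIT  vc=[]
4: 0x4e (blk 19, set 3) → MISS  vc=[]
5: 0x6c (blk 27, set 3) → MISS  vc=[19]
6: 0x7b (blk 30, set 2) → MISS  vc=[19, 6]
7: 0x6e (blk 27, set 3) → L1-HIT  vc=[19, 6]
8: 0x1d (blk 7, set 3) → MISS  vc=[19, 6, 27]
9: 0x18 (blk 6, set 2) → VC-HIT  vc=[19, 30, 27]
10: 0x4f (blk 19, set 3) → VC-HIT  vc=[7, 30, 27]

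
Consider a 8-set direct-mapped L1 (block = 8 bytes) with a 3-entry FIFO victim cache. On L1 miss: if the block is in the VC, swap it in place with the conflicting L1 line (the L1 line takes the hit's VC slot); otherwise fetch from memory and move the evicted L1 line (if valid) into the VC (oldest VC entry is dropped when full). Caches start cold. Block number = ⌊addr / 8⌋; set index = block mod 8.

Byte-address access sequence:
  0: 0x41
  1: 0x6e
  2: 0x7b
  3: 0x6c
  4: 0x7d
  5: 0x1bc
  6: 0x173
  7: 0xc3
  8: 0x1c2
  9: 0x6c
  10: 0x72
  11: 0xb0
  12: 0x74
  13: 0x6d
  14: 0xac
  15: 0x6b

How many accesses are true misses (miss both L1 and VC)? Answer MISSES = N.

MISSES = 10

0: 0x41 (blk 8, set 0) → MISS  vc=[]
1: 0x6e (blk 13, set 5) → MISS  vc=[]
2: 0x7b (blk 15, set 7) → MISS  vc=[]
3: 0x6c (blk 13, set 5) → L1-HIT  vc=[]
4: 0x7d (blk 15, set 7) → L1-HIT  vc=[]
5: 0x1bc (blk 55, set 7) → MISS  vc=[15]
6: 0x173 (blk 46, set 6) → MISS  vc=[15]
7: 0xc3 (blk 24, set 0) → MISS  vc=[15, 8]
8: 0x1c2 (blk 56, set 0) → MISS  vc=[15, 8, 24]
9: 0x6c (blk 13, set 5) → L1-HIT  vc=[15, 8, 24]
10: 0x72 (blk 14, set 6) → MISS  vc=[8, 24, 46]
11: 0xb0 (blk 22, set 6) → MISS  vc=[24, 46, 14]
12: 0x74 (blk 14, set 6) → VC-HIT  vc=[24, 46, 22]
13: 0x6d (blk 13, set 5) → L1-HIT  vc=[24, 46, 22]
14: 0xac (blk 21, set 5) → MISS  vc=[46, 22, 13]
15: 0x6b (blk 13, set 5) → VC-HIT  vc=[46, 22, 21]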